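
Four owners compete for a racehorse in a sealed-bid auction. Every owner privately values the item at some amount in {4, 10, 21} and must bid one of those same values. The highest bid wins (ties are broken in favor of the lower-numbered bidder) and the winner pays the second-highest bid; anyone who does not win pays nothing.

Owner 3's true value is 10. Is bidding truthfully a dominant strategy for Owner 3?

Check each profile of the others' bids and compare truth against every alternative bid.
Others bid (4, 4, 4): truth gives 6, best alternative gives 6.
Others bid (4, 4, 10): truth gives 0, best alternative gives 0.
Others bid (4, 4, 21): truth gives 0, best alternative gives 0.
Others bid (4, 10, 4): truth gives 0, best alternative gives 0.
Others bid (4, 10, 10): truth gives 0, best alternative gives 0.
Others bid (4, 10, 21): truth gives 0, best alternative gives 0.
(Remaining 21 profiles checked similarly; truth is weakly best in each.)
In every case the truthful bid is at least as good as any alternative, so it is a dominant strategy.

Yes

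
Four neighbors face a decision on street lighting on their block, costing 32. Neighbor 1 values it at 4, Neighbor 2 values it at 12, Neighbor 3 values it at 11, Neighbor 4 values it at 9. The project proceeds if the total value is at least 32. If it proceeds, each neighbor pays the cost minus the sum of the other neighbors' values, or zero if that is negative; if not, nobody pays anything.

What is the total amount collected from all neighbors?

20

Total value 36 ≥ cost 32, so it is built.
Neighbor 1: others sum to 32; max(0, 32 - 32) = 0.
Neighbor 2: others sum to 24; max(0, 32 - 24) = 8.
Neighbor 3: others sum to 25; max(0, 32 - 25) = 7.
Neighbor 4: others sum to 27; max(0, 32 - 27) = 5.
Total collected = 0 + 8 + 7 + 5 = 20.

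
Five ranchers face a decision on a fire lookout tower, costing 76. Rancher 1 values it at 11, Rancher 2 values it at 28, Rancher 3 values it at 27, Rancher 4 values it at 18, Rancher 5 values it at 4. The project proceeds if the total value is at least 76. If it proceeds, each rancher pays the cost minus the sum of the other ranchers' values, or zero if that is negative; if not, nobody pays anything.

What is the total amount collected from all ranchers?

Total value 88 ≥ cost 76, so it is built.
Rancher 1: others sum to 77; max(0, 76 - 77) = 0.
Rancher 2: others sum to 60; max(0, 76 - 60) = 16.
Rancher 3: others sum to 61; max(0, 76 - 61) = 15.
Rancher 4: others sum to 70; max(0, 76 - 70) = 6.
Rancher 5: others sum to 84; max(0, 76 - 84) = 0.
Total collected = 0 + 16 + 15 + 6 + 0 = 37.

37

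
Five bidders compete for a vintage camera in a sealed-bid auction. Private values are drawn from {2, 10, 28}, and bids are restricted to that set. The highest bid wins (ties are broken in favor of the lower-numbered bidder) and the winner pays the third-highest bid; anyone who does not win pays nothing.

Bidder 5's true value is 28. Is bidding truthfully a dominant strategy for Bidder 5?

Yes

Check each profile of the others' bids and compare truth against every alternative bid.
Others bid (2, 2, 2, 10): truth gives 26, best alternative gives 0.
Others bid (2, 2, 10, 2): truth gives 26, best alternative gives 0.
Others bid (2, 10, 2, 2): truth gives 26, best alternative gives 0.
Others bid (10, 2, 2, 2): truth gives 26, best alternative gives 0.
Others bid (2, 2, 10, 10): truth gives 18, best alternative gives 0.
Others bid (2, 10, 2, 10): truth gives 18, best alternative gives 0.
(Remaining 75 profiles checked similarly; truth is weakly best in each.)
In every case the truthful bid is at least as good as any alternative, so it is a dominant strategy.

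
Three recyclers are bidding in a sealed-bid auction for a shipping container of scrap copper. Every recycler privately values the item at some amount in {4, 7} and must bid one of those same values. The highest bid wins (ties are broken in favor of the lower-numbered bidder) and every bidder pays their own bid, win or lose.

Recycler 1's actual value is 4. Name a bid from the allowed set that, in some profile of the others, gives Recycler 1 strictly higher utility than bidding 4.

7

Suppose Recycler 2 bids 4 and Recycler 3 bids 7.
Bid 4: loses but pays 4, utility -4.
Bid 7: wins, pays 7, utility 4 - 7 = -3.
So bidding 7 beats truth here (-3 > -4).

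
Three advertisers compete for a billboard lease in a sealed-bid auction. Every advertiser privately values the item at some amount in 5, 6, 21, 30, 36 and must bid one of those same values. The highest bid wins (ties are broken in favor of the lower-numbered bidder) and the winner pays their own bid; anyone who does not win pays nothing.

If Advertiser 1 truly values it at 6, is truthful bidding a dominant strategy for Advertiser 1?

Consider the case where Advertiser 2 bids 5 and Advertiser 3 bids 5.
Truthful bid 6: wins, pays 6, utility 6 - 6 = 0.
Bid 5 instead: wins, pays 5, utility 6 - 5 = 1.
Since 1 > 0, bidding 5 is strictly better here, so truthful bidding is not dominant.

No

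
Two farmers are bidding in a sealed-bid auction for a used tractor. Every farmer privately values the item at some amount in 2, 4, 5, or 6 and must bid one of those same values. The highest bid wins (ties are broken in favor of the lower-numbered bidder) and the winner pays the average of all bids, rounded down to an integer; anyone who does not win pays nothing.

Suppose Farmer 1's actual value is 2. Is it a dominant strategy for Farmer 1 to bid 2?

Yes

Check each profile of the others' bids and compare truth against every alternative bid.
Others bid (4): truth gives 0, best alternative gives -2.
Others bid (2): truth gives 0, best alternative gives -1.
Others bid (5): truth gives 0, best alternative gives 0.
Others bid (6): truth gives 0, best alternative gives 0.
In every case the truthful bid is at least as good as any alternative, so it is a dominant strategy.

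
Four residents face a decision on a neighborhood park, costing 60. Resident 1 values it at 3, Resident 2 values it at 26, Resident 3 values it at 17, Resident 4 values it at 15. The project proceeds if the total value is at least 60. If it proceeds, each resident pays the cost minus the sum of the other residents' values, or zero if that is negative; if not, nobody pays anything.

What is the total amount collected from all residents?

57

Total value 61 ≥ cost 60, so it is built.
Resident 1: others sum to 58; max(0, 60 - 58) = 2.
Resident 2: others sum to 35; max(0, 60 - 35) = 25.
Resident 3: others sum to 44; max(0, 60 - 44) = 16.
Resident 4: others sum to 46; max(0, 60 - 46) = 14.
Total collected = 2 + 25 + 16 + 14 = 57.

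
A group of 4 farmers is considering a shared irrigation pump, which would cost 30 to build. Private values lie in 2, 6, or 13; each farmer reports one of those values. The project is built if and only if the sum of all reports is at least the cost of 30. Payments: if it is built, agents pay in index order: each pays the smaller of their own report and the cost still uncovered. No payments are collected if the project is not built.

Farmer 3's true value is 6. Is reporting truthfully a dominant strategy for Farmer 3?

No

Consider the case where Farmer 1 reports 2, Farmer 2 reports 13 and Farmer 4 reports 13.
Truthful report 6: project built, pays 6, utility 6 - 6 = 0.
Report 2 instead: project built, pays 2, utility 6 - 2 = 4.
Since 4 > 0, reporting 2 is strictly better here, so truthful reporting is not dominant.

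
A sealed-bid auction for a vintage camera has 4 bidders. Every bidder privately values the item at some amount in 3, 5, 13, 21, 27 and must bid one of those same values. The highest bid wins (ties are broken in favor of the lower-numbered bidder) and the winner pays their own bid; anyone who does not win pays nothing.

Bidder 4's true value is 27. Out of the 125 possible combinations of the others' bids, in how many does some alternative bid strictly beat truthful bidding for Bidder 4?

Others bid (3, 3, 3): truth gives 0; bid 5 gives 22 > 0. Violating.
Others bid (3, 3, 5): truth gives 0; bid 13 gives 14 > 0. Violating.
Others bid (3, 3, 13): truth gives 0; bid 21 gives 6 > 0. Violating.
Others bid (3, 5, 3): truth gives 0; bid 13 gives 14 > 0. Violating.
Others bid (3, 3, 21): truth gives 0; no alternative beats it.
Others bid (3, 3, 27): truth gives 0; no alternative beats it.
(Checking all 125 profiles: 27 have a profitable deviation, 98 do not.)

27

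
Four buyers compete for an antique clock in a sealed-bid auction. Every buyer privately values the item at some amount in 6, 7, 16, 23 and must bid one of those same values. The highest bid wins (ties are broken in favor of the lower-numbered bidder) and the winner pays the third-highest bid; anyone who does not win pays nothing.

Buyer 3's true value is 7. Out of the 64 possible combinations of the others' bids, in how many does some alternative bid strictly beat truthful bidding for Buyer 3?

Others bid (6, 6, 16): truth gives 0; bid 16 gives 1 > 0. Violating.
Others bid (6, 6, 23): truth gives 0; bid 23 gives 1 > 0. Violating.
Others bid (6, 7, 6): truth gives 0; bid 16 gives 1 > 0. Violating.
Others bid (6, 16, 6): truth gives 0; bid 23 gives 1 > 0. Violating.
Others bid (6, 6, 6): truth gives 1; no alternative beats it.
Others bid (6, 6, 7): truth gives 1; no alternative beats it.
(Checking all 64 profiles: 6 have a profitable deviation, 58 do not.)

6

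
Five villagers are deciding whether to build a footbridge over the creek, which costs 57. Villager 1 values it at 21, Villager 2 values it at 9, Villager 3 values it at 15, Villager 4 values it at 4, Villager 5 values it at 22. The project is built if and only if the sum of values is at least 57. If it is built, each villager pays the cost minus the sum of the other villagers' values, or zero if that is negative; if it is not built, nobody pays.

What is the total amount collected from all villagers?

Total value 71 ≥ cost 57, so it is built.
Villager 1: others sum to 50; max(0, 57 - 50) = 7.
Villager 2: others sum to 62; max(0, 57 - 62) = 0.
Villager 3: others sum to 56; max(0, 57 - 56) = 1.
Villager 4: others sum to 67; max(0, 57 - 67) = 0.
Villager 5: others sum to 49; max(0, 57 - 49) = 8.
Total collected = 7 + 0 + 1 + 0 + 8 = 16.

16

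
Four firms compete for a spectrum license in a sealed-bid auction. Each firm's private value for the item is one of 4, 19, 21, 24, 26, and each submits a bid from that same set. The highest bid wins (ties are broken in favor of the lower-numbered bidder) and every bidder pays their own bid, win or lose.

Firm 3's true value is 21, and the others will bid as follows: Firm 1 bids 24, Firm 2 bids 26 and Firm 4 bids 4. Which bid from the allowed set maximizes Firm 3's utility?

4

Bid 4: loses but pays 4, utility -4.
Bid 19: loses but pays 19, utility -19.
Bid 21: loses but pays 21, utility -21.
Bid 24: loses but pays 24, utility -24.
Bid 26: loses but pays 26, utility -26.
The best choice is 4 with utility -4.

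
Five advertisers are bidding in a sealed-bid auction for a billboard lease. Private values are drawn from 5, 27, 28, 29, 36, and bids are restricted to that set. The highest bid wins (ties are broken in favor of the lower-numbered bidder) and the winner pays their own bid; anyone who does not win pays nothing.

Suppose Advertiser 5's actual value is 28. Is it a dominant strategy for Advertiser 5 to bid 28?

No

Consider the case where Advertiser 1 bids 5, Advertiser 2 bids 5, Advertiser 3 bids 5 and Advertiser 4 bids 5.
Truthful bid 28: wins, pays 28, utility 28 - 28 = 0.
Bid 27 instead: wins, pays 27, utility 28 - 27 = 1.
Since 1 > 0, bidding 27 is strictly better here, so truthful bidding is not dominant.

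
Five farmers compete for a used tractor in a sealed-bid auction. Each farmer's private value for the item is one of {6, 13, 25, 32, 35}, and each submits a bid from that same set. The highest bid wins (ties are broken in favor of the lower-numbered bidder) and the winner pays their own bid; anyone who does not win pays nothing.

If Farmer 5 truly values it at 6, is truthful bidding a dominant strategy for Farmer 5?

Yes

Check each profile of the others' bids and compare truth against every alternative bid.
Others bid (6, 6, 6, 6): truth gives 0, best alternative gives -7.
Others bid (6, 6, 6, 13): truth gives 0, best alternative gives 0.
Others bid (6, 6, 6, 25): truth gives 0, best alternative gives 0.
Others bid (6, 6, 6, 32): truth gives 0, best alternative gives 0.
Others bid (6, 6, 6, 35): truth gives 0, best alternative gives 0.
Others bid (6, 6, 13, 6): truth gives 0, best alternative gives 0.
(Remaining 619 profiles checked similarly; truth is weakly best in each.)
In every case the truthful bid is at least as good as any alternative, so it is a dominant strategy.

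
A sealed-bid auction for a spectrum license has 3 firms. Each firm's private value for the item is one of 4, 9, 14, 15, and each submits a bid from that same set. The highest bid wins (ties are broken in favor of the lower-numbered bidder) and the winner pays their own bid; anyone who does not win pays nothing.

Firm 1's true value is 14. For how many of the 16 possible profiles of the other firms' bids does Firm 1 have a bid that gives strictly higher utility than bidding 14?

Others bid (4, 4): truth gives 0; bid 4 gives 10 > 0. Violating.
Others bid (4, 9): truth gives 0; bid 9 gives 5 > 0. Violating.
Others bid (9, 4): truth gives 0; bid 9 gives 5 > 0. Violating.
Others bid (9, 9): truth gives 0; bid 9 gives 5 > 0. Violating.
Others bid (4, 14): truth gives 0; no alternative beats it.
Others bid (4, 15): truth gives 0; no alternative beats it.
(Checking all 16 profiles: 4 have a profitable deviation, 12 do not.)

4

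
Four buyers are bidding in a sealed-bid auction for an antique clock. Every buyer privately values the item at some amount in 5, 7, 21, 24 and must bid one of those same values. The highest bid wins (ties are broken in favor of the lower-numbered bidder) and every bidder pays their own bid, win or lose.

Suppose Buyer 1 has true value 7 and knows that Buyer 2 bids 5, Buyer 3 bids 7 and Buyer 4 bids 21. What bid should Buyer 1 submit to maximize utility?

Bid 5: loses but pays 5, utility -5.
Bid 7: loses but pays 7, utility -7.
Bid 21: wins, pays 21, utility 7 - 21 = -14.
Bid 24: wins, pays 24, utility 7 - 24 = -17.
The best choice is 5 with utility -5.

5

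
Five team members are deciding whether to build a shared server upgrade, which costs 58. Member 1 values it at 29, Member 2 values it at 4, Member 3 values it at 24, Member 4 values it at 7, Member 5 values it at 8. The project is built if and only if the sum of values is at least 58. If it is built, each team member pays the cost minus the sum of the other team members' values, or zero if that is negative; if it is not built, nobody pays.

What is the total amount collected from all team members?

25

Total value 72 ≥ cost 58, so it is built.
Member 1: others sum to 43; max(0, 58 - 43) = 15.
Member 2: others sum to 68; max(0, 58 - 68) = 0.
Member 3: others sum to 48; max(0, 58 - 48) = 10.
Member 4: others sum to 65; max(0, 58 - 65) = 0.
Member 5: others sum to 64; max(0, 58 - 64) = 0.
Total collected = 15 + 0 + 10 + 0 + 0 = 25.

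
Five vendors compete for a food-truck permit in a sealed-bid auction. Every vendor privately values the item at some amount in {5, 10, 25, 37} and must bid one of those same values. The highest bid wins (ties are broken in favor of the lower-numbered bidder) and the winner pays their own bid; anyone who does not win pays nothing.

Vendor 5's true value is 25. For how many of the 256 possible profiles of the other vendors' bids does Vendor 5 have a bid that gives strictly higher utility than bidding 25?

1

Others bid (5, 5, 5, 5): truth gives 0; bid 10 gives 15 > 0. Violating.
Others bid (5, 5, 5, 10): truth gives 0; no alternative beats it.
Others bid (5, 5, 5, 25): truth gives 0; no alternative beats it.
(Checking all 256 profiles: 1 has a profitable deviation, 255 do not.)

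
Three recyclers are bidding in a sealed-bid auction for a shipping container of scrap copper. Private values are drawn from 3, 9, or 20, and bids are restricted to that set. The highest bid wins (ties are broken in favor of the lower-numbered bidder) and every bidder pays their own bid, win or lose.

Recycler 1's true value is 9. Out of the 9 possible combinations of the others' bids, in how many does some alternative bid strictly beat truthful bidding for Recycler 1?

6

Others bid (3, 3): truth gives 0; bid 3 gives 6 > 0. Violating.
Others bid (3, 20): truth gives -9; bid 3 gives -3 > -9. Violating.
Others bid (9, 20): truth gives -9; bid 3 gives -3 > -9. Violating.
Others bid (20, 3): truth gives -9; bid 3 gives -3 > -9. Violating.
Others bid (3, 9): truth gives 0; no alternative beats it.
Others bid (9, 3): truth gives 0; no alternative beats it.
(Checking all 9 profiles: 6 have a profitable deviation, 3 do not.)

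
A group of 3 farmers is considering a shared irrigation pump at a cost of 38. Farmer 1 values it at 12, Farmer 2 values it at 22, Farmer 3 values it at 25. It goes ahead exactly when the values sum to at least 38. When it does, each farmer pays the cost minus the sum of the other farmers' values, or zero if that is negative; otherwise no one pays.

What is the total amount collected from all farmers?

5

Total value 59 ≥ cost 38, so it is built.
Farmer 1: others sum to 47; max(0, 38 - 47) = 0.
Farmer 2: others sum to 37; max(0, 38 - 37) = 1.
Farmer 3: others sum to 34; max(0, 38 - 34) = 4.
Total collected = 0 + 1 + 4 = 5.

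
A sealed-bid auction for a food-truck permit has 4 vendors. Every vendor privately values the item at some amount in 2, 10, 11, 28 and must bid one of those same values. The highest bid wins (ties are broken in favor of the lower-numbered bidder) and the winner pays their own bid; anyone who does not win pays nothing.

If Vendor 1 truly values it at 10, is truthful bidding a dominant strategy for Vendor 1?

No

Consider the case where Vendor 2 bids 2, Vendor 3 bids 2 and Vendor 4 bids 2.
Truthful bid 10: wins, pays 10, utility 10 - 10 = 0.
Bid 2 instead: wins, pays 2, utility 10 - 2 = 8.
Since 8 > 0, bidding 2 is strictly better here, so truthful bidding is not dominant.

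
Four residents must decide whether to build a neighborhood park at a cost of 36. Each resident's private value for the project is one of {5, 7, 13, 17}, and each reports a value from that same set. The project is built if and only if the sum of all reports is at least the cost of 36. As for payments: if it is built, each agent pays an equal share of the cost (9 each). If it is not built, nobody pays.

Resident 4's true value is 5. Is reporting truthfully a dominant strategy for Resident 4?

Yes

Check each profile of the others' reports and compare truth against every alternative report.
Others report (5, 7, 17): truth gives 0, best alternative gives -4.
Others report (5, 17, 7): truth gives 0, best alternative gives -4.
Others report (7, 5, 17): truth gives 0, best alternative gives -4.
Others report (7, 17, 5): truth gives 0, best alternative gives -4.
Others report (17, 5, 7): truth gives 0, best alternative gives -4.
Others report (17, 7, 5): truth gives 0, best alternative gives -4.
(Remaining 58 profiles checked similarly; truth is weakly best in each.)
In every case the truthful report is at least as good as any alternative, so it is a dominant strategy.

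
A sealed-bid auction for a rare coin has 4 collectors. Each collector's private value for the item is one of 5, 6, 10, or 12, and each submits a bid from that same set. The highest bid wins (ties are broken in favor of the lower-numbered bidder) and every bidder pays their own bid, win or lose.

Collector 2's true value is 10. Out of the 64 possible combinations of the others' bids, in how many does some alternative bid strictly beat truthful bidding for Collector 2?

50

Others bid (5, 5, 5): truth gives 0; bid 6 gives 4 > 0. Violating.
Others bid (5, 5, 6): truth gives 0; bid 6 gives 4 > 0. Violating.
Others bid (5, 5, 12): truth gives -10; bid 12 gives -2 > -10. Violating.
Others bid (5, 6, 5): truth gives 0; bid 6 gives 4 > 0. Violating.
Others bid (5, 5, 10): truth gives 0; no alternative beats it.
Others bid (5, 6, 10): truth gives 0; no alternative beats it.
(Checking all 64 profiles: 50 have a profitable deviation, 14 do not.)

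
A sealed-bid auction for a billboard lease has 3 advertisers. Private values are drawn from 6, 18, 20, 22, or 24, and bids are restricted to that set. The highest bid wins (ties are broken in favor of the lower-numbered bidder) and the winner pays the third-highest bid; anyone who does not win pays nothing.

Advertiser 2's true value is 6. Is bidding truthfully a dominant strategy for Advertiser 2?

Check each profile of the others' bids and compare truth against every alternative bid.
Others bid (6, 6): truth gives 0, best alternative gives 0.
Others bid (6, 18): truth gives 0, best alternative gives 0.
Others bid (6, 20): truth gives 0, best alternative gives 0.
Others bid (6, 22): truth gives 0, best alternative gives 0.
Others bid (6, 24): truth gives 0, best alternative gives 0.
Others bid (18, 6): truth gives 0, best alternative gives 0.
(Remaining 19 profiles checked similarly; truth is weakly best in each.)
In every case the truthful bid is at least as good as any alternative, so it is a dominant strategy.

Yes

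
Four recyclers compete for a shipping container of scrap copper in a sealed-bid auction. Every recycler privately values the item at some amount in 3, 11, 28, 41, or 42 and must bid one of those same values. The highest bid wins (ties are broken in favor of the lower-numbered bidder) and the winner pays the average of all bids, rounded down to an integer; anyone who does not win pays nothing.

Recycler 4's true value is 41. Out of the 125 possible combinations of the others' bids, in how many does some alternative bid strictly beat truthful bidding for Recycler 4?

Others bid (3, 3, 3): truth gives 29; bid 11 gives 36 > 29. Violating.
Others bid (3, 3, 11): truth gives 27; bid 28 gives 30 > 27. Violating.
Others bid (3, 3, 41): truth gives 0; bid 42 gives 19 > 0. Violating.
Others bid (3, 11, 3): truth gives 27; bid 28 gives 30 > 27. Violating.
Others bid (3, 3, 28): truth gives 23; no alternative beats it.
Others bid (3, 3, 42): truth gives 0; no alternative beats it.
(Checking all 125 profiles: 44 have a profitable deviation, 81 do not.)

44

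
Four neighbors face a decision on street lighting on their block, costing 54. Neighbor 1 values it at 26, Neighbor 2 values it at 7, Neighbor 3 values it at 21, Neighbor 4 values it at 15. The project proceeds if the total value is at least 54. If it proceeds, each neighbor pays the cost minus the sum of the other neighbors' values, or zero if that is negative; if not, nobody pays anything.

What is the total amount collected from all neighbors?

Total value 69 ≥ cost 54, so it is built.
Neighbor 1: others sum to 43; max(0, 54 - 43) = 11.
Neighbor 2: others sum to 62; max(0, 54 - 62) = 0.
Neighbor 3: others sum to 48; max(0, 54 - 48) = 6.
Neighbor 4: others sum to 54; max(0, 54 - 54) = 0.
Total collected = 11 + 0 + 6 + 0 = 17.

17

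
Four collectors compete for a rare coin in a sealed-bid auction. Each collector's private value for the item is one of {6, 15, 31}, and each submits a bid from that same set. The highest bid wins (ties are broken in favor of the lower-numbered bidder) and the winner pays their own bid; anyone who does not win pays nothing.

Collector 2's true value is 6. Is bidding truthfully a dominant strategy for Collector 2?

Yes

Check each profile of the others' bids and compare truth against every alternative bid.
Others bid (6, 6, 6): truth gives 0, best alternative gives -9.
Others bid (6, 6, 15): truth gives 0, best alternative gives -9.
Others bid (6, 15, 6): truth gives 0, best alternative gives -9.
Others bid (6, 15, 15): truth gives 0, best alternative gives -9.
Others bid (6, 6, 31): truth gives 0, best alternative gives 0.
Others bid (6, 15, 31): truth gives 0, best alternative gives 0.
(Remaining 21 profiles checked similarly; truth is weakly best in each.)
In every case the truthful bid is at least as good as any alternative, so it is a dominant strategy.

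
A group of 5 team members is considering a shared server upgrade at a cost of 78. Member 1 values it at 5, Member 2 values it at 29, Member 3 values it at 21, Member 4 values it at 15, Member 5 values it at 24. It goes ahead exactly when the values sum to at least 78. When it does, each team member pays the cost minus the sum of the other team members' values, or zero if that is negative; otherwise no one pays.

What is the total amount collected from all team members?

Total value 94 ≥ cost 78, so it is built.
Member 1: others sum to 89; max(0, 78 - 89) = 0.
Member 2: others sum to 65; max(0, 78 - 65) = 13.
Member 3: others sum to 73; max(0, 78 - 73) = 5.
Member 4: others sum to 79; max(0, 78 - 79) = 0.
Member 5: others sum to 70; max(0, 78 - 70) = 8.
Total collected = 0 + 13 + 5 + 0 + 8 = 26.

26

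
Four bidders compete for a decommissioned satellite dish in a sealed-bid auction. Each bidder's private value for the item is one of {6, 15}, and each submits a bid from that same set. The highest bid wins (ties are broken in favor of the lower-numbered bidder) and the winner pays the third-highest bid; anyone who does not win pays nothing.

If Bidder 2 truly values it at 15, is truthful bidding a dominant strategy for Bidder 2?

Yes

Check each profile of the others' bids and compare truth against every alternative bid.
Others bid (6, 6, 6): truth gives 9, best alternative gives 0.
Others bid (6, 6, 15): truth gives 9, best alternative gives 0.
Others bid (6, 15, 6): truth gives 9, best alternative gives 0.
Others bid (6, 15, 15): truth gives 0, best alternative gives 0.
Others bid (15, 6, 6): truth gives 0, best alternative gives 0.
Others bid (15, 6, 15): truth gives 0, best alternative gives 0.
(Remaining 2 profiles checked similarly; truth is weakly best in each.)
In every case the truthful bid is at least as good as any alternative, so it is a dominant strategy.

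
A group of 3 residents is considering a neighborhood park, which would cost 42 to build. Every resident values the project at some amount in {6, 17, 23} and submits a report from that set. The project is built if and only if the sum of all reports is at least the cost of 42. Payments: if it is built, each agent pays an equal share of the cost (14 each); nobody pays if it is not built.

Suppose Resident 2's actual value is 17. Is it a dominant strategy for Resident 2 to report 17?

Consider the case where Resident 1 reports 6 and Resident 3 reports 17.
Truthful report 17: project not built, utility 0.
Report 23 instead: project built, pays 14, utility 17 - 14 = 3.
Since 3 > 0, reporting 23 is strictly better here, so truthful reporting is not dominant.

No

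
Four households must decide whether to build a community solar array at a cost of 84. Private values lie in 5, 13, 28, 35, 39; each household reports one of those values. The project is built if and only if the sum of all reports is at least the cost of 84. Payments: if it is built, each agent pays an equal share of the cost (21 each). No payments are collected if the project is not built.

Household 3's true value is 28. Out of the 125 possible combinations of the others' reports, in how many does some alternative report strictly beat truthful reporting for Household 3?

Others report (5, 5, 35): truth gives 0; report 39 gives 7 > 0. Violating.
Others report (5, 5, 39): truth gives 0; report 35 gives 7 > 0. Violating.
Others report (5, 13, 28): truth gives 0; report 39 gives 7 > 0. Violating.
Others report (5, 13, 35): truth gives 0; report 35 gives 7 > 0. Violating.
Others report (5, 5, 5): truth gives 0; no alternative beats it.
Others report (5, 5, 13): truth gives 0; no alternative beats it.
(Checking all 125 profiles: 21 have a profitable deviation, 104 do not.)

21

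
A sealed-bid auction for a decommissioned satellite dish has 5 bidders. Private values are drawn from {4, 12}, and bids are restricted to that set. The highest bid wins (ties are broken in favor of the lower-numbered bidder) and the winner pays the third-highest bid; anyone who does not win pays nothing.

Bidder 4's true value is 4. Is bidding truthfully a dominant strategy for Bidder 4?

Check each profile of the others' bids and compare truth against every alternative bid.
Others bid (4, 4, 4, 4): truth gives 0, best alternative gives 0.
Others bid (4, 4, 4, 12): truth gives 0, best alternative gives 0.
Others bid (4, 4, 12, 4): truth gives 0, best alternative gives 0.
Others bid (4, 4, 12, 12): truth gives 0, best alternative gives 0.
Others bid (4, 12, 4, 4): truth gives 0, best alternative gives 0.
Others bid (4, 12, 4, 12): truth gives 0, best alternative gives 0.
(Remaining 10 profiles checked similarly; truth is weakly best in each.)
In every case the truthful bid is at least as good as any alternative, so it is a dominant strategy.

Yes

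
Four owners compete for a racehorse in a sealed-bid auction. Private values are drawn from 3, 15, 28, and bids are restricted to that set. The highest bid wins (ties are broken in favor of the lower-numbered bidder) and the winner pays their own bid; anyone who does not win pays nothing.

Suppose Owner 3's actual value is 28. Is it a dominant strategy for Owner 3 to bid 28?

Consider the case where Owner 1 bids 3, Owner 2 bids 3 and Owner 4 bids 3.
Truthful bid 28: wins, pays 28, utility 28 - 28 = 0.
Bid 15 instead: wins, pays 15, utility 28 - 15 = 13.
Since 13 > 0, bidding 15 is strictly better here, so truthful bidding is not dominant.

No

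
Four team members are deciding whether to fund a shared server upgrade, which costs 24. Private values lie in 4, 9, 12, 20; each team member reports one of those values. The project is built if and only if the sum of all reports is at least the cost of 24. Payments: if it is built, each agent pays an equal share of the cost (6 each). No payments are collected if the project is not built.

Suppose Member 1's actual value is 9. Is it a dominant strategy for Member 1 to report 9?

No

Consider the case where Member 2 reports 4, Member 3 reports 4 and Member 4 reports 4.
Truthful report 9: project not built, utility 0.
Report 12 instead: project built, pays 6, utility 9 - 6 = 3.
Since 3 > 0, reporting 12 is strictly better here, so truthful reporting is not dominant.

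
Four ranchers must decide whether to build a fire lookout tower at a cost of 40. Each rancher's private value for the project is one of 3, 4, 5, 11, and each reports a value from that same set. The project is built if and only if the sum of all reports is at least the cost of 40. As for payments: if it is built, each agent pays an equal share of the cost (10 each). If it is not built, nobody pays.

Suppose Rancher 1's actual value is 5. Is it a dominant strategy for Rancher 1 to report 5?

Yes

Check each profile of the others' reports and compare truth against every alternative report.
Others report (3, 3, 3): truth gives 0, best alternative gives 0.
Others report (3, 3, 4): truth gives 0, best alternative gives 0.
Others report (3, 3, 5): truth gives 0, best alternative gives 0.
Others report (3, 3, 11): truth gives 0, best alternative gives 0.
Others report (3, 4, 3): truth gives 0, best alternative gives 0.
Others report (3, 4, 4): truth gives 0, best alternative gives 0.
(Remaining 58 profiles checked similarly; truth is weakly best in each.)
In every case the truthful report is at least as good as any alternative, so it is a dominant strategy.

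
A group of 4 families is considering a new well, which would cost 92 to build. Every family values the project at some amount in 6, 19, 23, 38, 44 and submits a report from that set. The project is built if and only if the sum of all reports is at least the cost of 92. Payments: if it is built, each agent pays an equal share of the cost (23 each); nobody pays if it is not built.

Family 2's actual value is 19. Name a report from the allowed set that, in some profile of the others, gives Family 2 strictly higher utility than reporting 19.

6

Suppose Family 1 reports 6, Family 3 reports 23 and Family 4 reports 44.
Report 19: project built, pays 23, utility 19 - 23 = -4.
Report 6: project not built, utility 0.
So reporting 6 beats truth here (0 > -4).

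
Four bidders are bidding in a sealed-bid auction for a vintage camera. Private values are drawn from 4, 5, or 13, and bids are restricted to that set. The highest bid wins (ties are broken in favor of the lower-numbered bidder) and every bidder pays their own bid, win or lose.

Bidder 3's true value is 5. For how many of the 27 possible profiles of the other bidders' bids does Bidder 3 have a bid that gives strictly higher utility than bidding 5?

Others bid (4, 4, 13): truth gives -5; bid 4 gives -4 > -5. Violating.
Others bid (4, 5, 4): truth gives -5; bid 4 gives -4 > -5. Violating.
Others bid (4, 5, 5): truth gives -5; bid 4 gives -4 > -5. Violating.
Others bid (4, 5, 13): truth gives -5; bid 4 gives -4 > -5. Violating.
Others bid (4, 4, 4): truth gives 0; no alternative beats it.
Others bid (4, 4, 5): truth gives 0; no alternative beats it.
(Checking all 27 profiles: 25 have a profitable deviation, 2 do not.)

25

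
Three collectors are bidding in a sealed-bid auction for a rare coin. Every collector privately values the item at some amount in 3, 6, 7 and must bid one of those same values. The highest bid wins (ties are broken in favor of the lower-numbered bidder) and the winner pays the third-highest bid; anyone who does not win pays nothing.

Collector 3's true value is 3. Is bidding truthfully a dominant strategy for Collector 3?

Check each profile of the others' bids and compare truth against every alternative bid.
Others bid (3, 3): truth gives 0, best alternative gives 0.
Others bid (3, 6): truth gives 0, best alternative gives 0.
Others bid (3, 7): truth gives 0, best alternative gives 0.
Others bid (6, 3): truth gives 0, best alternative gives 0.
Others bid (6, 6): truth gives 0, best alternative gives 0.
Others bid (6, 7): truth gives 0, best alternative gives 0.
(Remaining 3 profiles checked similarly; truth is weakly best in each.)
In every case the truthful bid is at least as good as any alternative, so it is a dominant strategy.

Yes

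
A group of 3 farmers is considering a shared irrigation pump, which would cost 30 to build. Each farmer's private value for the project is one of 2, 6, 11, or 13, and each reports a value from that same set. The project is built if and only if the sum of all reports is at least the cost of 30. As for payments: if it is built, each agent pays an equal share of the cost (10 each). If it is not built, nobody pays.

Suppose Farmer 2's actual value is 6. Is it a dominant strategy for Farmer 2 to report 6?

Consider the case where Farmer 1 reports 11 and Farmer 3 reports 13.
Truthful report 6: project built, pays 10, utility 6 - 10 = -4.
Report 2 instead: project not built, utility 0.
Since 0 > -4, reporting 2 is strictly better here, so truthful reporting is not dominant.

No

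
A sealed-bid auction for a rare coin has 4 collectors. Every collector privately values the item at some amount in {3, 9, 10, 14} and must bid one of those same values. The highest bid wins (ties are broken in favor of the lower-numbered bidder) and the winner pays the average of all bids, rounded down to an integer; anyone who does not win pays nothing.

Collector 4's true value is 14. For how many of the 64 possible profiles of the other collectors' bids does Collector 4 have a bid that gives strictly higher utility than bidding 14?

8

Others bid (3, 3, 3): truth gives 9; bid 9 gives 10 > 9. Violating.
Others bid (3, 3, 9): truth gives 7; bid 10 gives 8 > 7. Violating.
Others bid (3, 9, 3): truth gives 7; bid 10 gives 8 > 7. Violating.
Others bid (3, 9, 9): truth gives 6; bid 10 gives 7 > 6. Violating.
Others bid (3, 3, 10): truth gives 7; no alternative beats it.
Others bid (3, 3, 14): truth gives 0; no alternative beats it.
(Checking all 64 profiles: 8 have a profitable deviation, 56 do not.)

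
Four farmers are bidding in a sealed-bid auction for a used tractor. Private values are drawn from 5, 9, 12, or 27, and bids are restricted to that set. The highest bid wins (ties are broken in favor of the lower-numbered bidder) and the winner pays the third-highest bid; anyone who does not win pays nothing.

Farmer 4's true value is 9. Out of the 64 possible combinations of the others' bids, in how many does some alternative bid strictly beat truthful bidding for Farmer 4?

Others bid (5, 5, 9): truth gives 0; bid 12 gives 4 > 0. Violating.
Others bid (5, 5, 12): truth gives 0; bid 27 gives 4 > 0. Violating.
Others bid (5, 9, 5): truth gives 0; bid 12 gives 4 > 0. Violating.
Others bid (5, 12, 5): truth gives 0; bid 27 gives 4 > 0. Violating.
Others bid (5, 5, 5): truth gives 4; no alternative beats it.
Others bid (5, 5, 27): truth gives 0; no alternative beats it.
(Checking all 64 profiles: 6 have a profitable deviation, 58 do not.)

6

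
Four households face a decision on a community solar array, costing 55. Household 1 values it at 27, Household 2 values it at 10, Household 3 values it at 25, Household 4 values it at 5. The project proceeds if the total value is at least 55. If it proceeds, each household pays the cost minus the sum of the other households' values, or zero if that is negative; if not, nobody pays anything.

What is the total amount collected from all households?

Total value 67 ≥ cost 55, so it is built.
Household 1: others sum to 40; max(0, 55 - 40) = 15.
Household 2: others sum to 57; max(0, 55 - 57) = 0.
Household 3: others sum to 42; max(0, 55 - 42) = 13.
Household 4: others sum to 62; max(0, 55 - 62) = 0.
Total collected = 15 + 0 + 13 + 0 = 28.

28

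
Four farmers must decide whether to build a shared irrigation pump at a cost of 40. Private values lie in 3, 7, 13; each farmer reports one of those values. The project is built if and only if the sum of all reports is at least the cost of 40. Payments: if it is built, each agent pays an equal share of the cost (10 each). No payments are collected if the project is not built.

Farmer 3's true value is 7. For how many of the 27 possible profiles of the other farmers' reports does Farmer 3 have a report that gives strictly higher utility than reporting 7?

3

Others report (7, 13, 13): truth gives -3; report 3 gives 0 > -3. Violating.
Others report (13, 7, 13): truth gives -3; report 3 gives 0 > -3. Violating.
Others report (13, 13, 7): truth gives -3; report 3 gives 0 > -3. Violating.
Others report (3, 3, 3): truth gives 0; no alternative beats it.
Others report (3, 3, 7): truth gives 0; no alternative beats it.
(Checking all 27 profiles: 3 have a profitable deviation, 24 do not.)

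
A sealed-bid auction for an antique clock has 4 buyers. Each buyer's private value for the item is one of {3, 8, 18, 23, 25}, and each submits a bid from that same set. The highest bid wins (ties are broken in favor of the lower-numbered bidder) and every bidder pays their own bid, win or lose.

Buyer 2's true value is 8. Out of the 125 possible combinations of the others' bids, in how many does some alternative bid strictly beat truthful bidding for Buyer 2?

121

Others bid (3, 3, 18): truth gives -8; bid 3 gives -3 > -8. Violating.
Others bid (3, 3, 23): truth gives -8; bid 3 gives -3 > -8. Violating.
Others bid (3, 3, 25): truth gives -8; bid 3 gives -3 > -8. Violating.
Others bid (3, 8, 18): truth gives -8; bid 3 gives -3 > -8. Violating.
Others bid (3, 3, 3): truth gives 0; no alternative beats it.
Others bid (3, 3, 8): truth gives 0; no alternative beats it.
(Checking all 125 profiles: 121 have a profitable deviation, 4 do not.)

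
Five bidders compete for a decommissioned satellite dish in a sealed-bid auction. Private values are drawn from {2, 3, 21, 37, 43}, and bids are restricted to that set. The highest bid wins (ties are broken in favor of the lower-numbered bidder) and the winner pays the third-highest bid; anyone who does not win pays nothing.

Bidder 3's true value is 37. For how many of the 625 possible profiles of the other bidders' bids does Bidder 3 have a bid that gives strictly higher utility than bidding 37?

Others bid (2, 2, 2, 43): truth gives 0; bid 43 gives 35 > 0. Violating.
Others bid (2, 2, 3, 43): truth gives 0; bid 43 gives 34 > 0. Violating.
Others bid (2, 2, 21, 43): truth gives 0; bid 43 gives 16 > 0. Violating.
Others bid (2, 2, 43, 2): truth gives 0; bid 43 gives 35 > 0. Violating.
Others bid (2, 2, 2, 2): truth gives 35; no alternative beats it.
Others bid (2, 2, 2, 3): truth gives 35; no alternative beats it.
(Checking all 625 profiles: 108 have a profitable deviation, 517 do not.)

108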